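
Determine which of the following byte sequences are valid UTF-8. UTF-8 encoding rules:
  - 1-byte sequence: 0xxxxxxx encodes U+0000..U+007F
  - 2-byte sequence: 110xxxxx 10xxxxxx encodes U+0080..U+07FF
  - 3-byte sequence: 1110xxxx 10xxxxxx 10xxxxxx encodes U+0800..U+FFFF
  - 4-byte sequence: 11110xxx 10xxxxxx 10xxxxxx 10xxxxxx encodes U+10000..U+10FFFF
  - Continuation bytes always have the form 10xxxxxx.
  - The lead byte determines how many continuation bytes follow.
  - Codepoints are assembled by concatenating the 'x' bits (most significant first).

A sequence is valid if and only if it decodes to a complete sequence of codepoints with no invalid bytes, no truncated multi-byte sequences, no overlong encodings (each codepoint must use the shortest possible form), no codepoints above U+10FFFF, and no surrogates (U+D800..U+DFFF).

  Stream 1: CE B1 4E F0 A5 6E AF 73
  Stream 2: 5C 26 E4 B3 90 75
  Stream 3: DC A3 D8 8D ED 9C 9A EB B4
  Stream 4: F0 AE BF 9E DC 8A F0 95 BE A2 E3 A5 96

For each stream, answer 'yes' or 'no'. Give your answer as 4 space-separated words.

Answer: no yes no yes

Derivation:
Stream 1: error at byte offset 5. INVALID
Stream 2: decodes cleanly. VALID
Stream 3: error at byte offset 9. INVALID
Stream 4: decodes cleanly. VALID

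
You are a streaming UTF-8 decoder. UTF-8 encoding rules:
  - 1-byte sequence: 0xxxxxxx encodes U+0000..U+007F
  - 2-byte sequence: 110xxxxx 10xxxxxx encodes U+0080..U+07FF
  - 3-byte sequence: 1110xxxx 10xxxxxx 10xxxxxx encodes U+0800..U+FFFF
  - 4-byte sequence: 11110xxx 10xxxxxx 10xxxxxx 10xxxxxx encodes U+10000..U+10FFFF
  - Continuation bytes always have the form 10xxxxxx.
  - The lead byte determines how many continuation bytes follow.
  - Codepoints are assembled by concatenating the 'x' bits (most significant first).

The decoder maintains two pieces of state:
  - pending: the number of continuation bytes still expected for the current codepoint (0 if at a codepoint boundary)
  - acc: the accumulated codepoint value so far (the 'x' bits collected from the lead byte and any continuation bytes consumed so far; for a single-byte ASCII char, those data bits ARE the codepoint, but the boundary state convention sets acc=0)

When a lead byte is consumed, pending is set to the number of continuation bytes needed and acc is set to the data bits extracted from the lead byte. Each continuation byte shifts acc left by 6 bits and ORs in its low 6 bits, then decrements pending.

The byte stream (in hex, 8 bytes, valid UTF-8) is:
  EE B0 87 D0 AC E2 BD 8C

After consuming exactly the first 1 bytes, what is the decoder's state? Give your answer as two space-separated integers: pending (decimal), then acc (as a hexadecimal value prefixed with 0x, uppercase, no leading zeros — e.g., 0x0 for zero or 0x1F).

Byte[0]=EE: 3-byte lead. pending=2, acc=0xE

Answer: 2 0xE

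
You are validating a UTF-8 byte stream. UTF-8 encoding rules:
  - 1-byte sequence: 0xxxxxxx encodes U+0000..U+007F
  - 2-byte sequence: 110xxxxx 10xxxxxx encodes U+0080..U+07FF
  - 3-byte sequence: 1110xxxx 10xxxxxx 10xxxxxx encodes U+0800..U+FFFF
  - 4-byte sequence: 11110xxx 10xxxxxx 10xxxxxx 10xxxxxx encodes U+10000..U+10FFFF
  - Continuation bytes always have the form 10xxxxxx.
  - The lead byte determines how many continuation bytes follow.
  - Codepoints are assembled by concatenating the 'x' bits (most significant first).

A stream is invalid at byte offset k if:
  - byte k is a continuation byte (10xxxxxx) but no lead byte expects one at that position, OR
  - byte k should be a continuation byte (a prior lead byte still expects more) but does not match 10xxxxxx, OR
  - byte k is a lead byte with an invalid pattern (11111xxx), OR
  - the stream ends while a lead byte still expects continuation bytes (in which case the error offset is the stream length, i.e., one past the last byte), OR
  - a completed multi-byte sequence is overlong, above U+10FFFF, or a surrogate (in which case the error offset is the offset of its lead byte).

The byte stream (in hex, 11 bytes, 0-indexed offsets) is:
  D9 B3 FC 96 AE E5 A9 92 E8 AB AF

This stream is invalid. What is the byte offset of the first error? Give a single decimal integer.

Answer: 2

Derivation:
Byte[0]=D9: 2-byte lead, need 1 cont bytes. acc=0x19
Byte[1]=B3: continuation. acc=(acc<<6)|0x33=0x673
Completed: cp=U+0673 (starts at byte 0)
Byte[2]=FC: INVALID lead byte (not 0xxx/110x/1110/11110)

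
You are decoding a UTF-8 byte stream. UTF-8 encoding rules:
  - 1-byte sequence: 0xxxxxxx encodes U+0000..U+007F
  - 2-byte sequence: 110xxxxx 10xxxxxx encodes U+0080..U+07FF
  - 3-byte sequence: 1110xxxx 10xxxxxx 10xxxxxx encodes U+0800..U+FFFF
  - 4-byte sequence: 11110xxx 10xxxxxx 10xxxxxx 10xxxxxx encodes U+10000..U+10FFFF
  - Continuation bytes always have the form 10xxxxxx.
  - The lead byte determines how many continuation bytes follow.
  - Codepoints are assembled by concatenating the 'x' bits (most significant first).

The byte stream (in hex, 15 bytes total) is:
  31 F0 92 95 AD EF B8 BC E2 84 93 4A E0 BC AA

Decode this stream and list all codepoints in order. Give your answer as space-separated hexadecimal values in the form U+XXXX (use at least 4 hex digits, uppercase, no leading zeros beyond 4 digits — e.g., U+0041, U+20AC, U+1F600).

Byte[0]=31: 1-byte ASCII. cp=U+0031
Byte[1]=F0: 4-byte lead, need 3 cont bytes. acc=0x0
Byte[2]=92: continuation. acc=(acc<<6)|0x12=0x12
Byte[3]=95: continuation. acc=(acc<<6)|0x15=0x495
Byte[4]=AD: continuation. acc=(acc<<6)|0x2D=0x1256D
Completed: cp=U+1256D (starts at byte 1)
Byte[5]=EF: 3-byte lead, need 2 cont bytes. acc=0xF
Byte[6]=B8: continuation. acc=(acc<<6)|0x38=0x3F8
Byte[7]=BC: continuation. acc=(acc<<6)|0x3C=0xFE3C
Completed: cp=U+FE3C (starts at byte 5)
Byte[8]=E2: 3-byte lead, need 2 cont bytes. acc=0x2
Byte[9]=84: continuation. acc=(acc<<6)|0x04=0x84
Byte[10]=93: continuation. acc=(acc<<6)|0x13=0x2113
Completed: cp=U+2113 (starts at byte 8)
Byte[11]=4A: 1-byte ASCII. cp=U+004A
Byte[12]=E0: 3-byte lead, need 2 cont bytes. acc=0x0
Byte[13]=BC: continuation. acc=(acc<<6)|0x3C=0x3C
Byte[14]=AA: continuation. acc=(acc<<6)|0x2A=0xF2A
Completed: cp=U+0F2A (starts at byte 12)

Answer: U+0031 U+1256D U+FE3C U+2113 U+004A U+0F2A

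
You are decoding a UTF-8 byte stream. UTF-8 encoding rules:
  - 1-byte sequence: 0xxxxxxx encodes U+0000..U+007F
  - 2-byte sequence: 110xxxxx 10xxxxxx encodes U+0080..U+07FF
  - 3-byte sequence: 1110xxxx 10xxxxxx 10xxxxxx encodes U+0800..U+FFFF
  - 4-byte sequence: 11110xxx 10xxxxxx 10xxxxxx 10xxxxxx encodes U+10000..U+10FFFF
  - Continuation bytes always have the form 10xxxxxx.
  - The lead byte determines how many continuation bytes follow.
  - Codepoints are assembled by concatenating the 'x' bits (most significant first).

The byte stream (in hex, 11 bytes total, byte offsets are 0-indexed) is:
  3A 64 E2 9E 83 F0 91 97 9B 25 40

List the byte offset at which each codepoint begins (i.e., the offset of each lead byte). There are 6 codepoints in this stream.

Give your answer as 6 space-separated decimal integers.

Byte[0]=3A: 1-byte ASCII. cp=U+003A
Byte[1]=64: 1-byte ASCII. cp=U+0064
Byte[2]=E2: 3-byte lead, need 2 cont bytes. acc=0x2
Byte[3]=9E: continuation. acc=(acc<<6)|0x1E=0x9E
Byte[4]=83: continuation. acc=(acc<<6)|0x03=0x2783
Completed: cp=U+2783 (starts at byte 2)
Byte[5]=F0: 4-byte lead, need 3 cont bytes. acc=0x0
Byte[6]=91: continuation. acc=(acc<<6)|0x11=0x11
Byte[7]=97: continuation. acc=(acc<<6)|0x17=0x457
Byte[8]=9B: continuation. acc=(acc<<6)|0x1B=0x115DB
Completed: cp=U+115DB (starts at byte 5)
Byte[9]=25: 1-byte ASCII. cp=U+0025
Byte[10]=40: 1-byte ASCII. cp=U+0040

Answer: 0 1 2 5 9 10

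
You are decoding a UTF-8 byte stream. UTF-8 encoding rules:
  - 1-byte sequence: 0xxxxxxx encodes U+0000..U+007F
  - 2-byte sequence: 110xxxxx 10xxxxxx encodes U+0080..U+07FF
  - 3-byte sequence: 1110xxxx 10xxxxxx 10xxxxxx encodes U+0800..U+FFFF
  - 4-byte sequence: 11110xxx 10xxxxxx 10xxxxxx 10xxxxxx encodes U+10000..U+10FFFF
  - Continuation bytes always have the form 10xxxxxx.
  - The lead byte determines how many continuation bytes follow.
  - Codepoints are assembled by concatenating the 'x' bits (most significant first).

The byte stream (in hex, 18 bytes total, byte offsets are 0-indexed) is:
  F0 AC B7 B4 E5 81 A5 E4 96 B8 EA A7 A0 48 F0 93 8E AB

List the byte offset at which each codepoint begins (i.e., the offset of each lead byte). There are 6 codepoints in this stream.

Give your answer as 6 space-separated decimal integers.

Byte[0]=F0: 4-byte lead, need 3 cont bytes. acc=0x0
Byte[1]=AC: continuation. acc=(acc<<6)|0x2C=0x2C
Byte[2]=B7: continuation. acc=(acc<<6)|0x37=0xB37
Byte[3]=B4: continuation. acc=(acc<<6)|0x34=0x2CDF4
Completed: cp=U+2CDF4 (starts at byte 0)
Byte[4]=E5: 3-byte lead, need 2 cont bytes. acc=0x5
Byte[5]=81: continuation. acc=(acc<<6)|0x01=0x141
Byte[6]=A5: continuation. acc=(acc<<6)|0x25=0x5065
Completed: cp=U+5065 (starts at byte 4)
Byte[7]=E4: 3-byte lead, need 2 cont bytes. acc=0x4
Byte[8]=96: continuation. acc=(acc<<6)|0x16=0x116
Byte[9]=B8: continuation. acc=(acc<<6)|0x38=0x45B8
Completed: cp=U+45B8 (starts at byte 7)
Byte[10]=EA: 3-byte lead, need 2 cont bytes. acc=0xA
Byte[11]=A7: continuation. acc=(acc<<6)|0x27=0x2A7
Byte[12]=A0: continuation. acc=(acc<<6)|0x20=0xA9E0
Completed: cp=U+A9E0 (starts at byte 10)
Byte[13]=48: 1-byte ASCII. cp=U+0048
Byte[14]=F0: 4-byte lead, need 3 cont bytes. acc=0x0
Byte[15]=93: continuation. acc=(acc<<6)|0x13=0x13
Byte[16]=8E: continuation. acc=(acc<<6)|0x0E=0x4CE
Byte[17]=AB: continuation. acc=(acc<<6)|0x2B=0x133AB
Completed: cp=U+133AB (starts at byte 14)

Answer: 0 4 7 10 13 14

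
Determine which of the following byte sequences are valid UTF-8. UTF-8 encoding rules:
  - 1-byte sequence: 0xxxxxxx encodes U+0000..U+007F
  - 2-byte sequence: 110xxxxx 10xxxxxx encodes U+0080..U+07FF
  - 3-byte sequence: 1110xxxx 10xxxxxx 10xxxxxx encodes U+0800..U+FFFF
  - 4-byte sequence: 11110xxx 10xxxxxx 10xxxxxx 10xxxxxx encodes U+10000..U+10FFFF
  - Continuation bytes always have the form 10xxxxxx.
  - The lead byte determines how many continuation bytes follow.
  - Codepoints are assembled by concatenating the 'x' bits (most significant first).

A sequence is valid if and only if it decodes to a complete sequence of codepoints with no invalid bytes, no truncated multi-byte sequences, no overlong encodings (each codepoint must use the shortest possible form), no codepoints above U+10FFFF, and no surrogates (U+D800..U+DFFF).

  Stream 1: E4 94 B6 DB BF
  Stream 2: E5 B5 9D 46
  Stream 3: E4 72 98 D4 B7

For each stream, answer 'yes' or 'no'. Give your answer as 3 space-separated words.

Stream 1: decodes cleanly. VALID
Stream 2: decodes cleanly. VALID
Stream 3: error at byte offset 1. INVALID

Answer: yes yes no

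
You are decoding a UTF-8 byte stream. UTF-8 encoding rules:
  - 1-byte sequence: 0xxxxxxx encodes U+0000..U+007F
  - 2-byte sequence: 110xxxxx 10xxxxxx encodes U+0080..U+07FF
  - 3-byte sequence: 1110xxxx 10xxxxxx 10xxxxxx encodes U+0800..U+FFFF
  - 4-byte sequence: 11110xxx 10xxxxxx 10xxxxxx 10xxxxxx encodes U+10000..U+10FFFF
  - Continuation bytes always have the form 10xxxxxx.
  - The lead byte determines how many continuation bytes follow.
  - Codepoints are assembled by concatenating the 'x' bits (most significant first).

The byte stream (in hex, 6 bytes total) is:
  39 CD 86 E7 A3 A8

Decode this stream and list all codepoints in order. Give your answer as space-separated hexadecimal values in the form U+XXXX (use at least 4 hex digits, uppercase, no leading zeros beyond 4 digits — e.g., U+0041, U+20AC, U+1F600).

Byte[0]=39: 1-byte ASCII. cp=U+0039
Byte[1]=CD: 2-byte lead, need 1 cont bytes. acc=0xD
Byte[2]=86: continuation. acc=(acc<<6)|0x06=0x346
Completed: cp=U+0346 (starts at byte 1)
Byte[3]=E7: 3-byte lead, need 2 cont bytes. acc=0x7
Byte[4]=A3: continuation. acc=(acc<<6)|0x23=0x1E3
Byte[5]=A8: continuation. acc=(acc<<6)|0x28=0x78E8
Completed: cp=U+78E8 (starts at byte 3)

Answer: U+0039 U+0346 U+78E8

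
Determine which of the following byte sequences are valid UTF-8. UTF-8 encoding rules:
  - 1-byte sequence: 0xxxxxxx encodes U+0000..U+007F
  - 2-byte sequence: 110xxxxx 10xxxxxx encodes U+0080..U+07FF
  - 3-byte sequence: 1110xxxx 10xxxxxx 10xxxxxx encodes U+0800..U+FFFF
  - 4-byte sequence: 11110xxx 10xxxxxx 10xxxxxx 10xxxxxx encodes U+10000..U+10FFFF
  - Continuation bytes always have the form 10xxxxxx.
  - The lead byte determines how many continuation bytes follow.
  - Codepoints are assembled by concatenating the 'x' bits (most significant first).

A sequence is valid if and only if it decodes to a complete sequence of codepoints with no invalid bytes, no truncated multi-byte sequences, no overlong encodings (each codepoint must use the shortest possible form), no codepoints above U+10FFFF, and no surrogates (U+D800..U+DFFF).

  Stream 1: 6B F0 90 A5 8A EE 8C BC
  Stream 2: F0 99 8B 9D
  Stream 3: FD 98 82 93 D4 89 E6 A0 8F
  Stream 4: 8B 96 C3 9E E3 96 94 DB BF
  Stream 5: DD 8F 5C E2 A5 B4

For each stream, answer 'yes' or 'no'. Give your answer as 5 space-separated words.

Stream 1: decodes cleanly. VALID
Stream 2: decodes cleanly. VALID
Stream 3: error at byte offset 0. INVALID
Stream 4: error at byte offset 0. INVALID
Stream 5: decodes cleanly. VALID

Answer: yes yes no no yes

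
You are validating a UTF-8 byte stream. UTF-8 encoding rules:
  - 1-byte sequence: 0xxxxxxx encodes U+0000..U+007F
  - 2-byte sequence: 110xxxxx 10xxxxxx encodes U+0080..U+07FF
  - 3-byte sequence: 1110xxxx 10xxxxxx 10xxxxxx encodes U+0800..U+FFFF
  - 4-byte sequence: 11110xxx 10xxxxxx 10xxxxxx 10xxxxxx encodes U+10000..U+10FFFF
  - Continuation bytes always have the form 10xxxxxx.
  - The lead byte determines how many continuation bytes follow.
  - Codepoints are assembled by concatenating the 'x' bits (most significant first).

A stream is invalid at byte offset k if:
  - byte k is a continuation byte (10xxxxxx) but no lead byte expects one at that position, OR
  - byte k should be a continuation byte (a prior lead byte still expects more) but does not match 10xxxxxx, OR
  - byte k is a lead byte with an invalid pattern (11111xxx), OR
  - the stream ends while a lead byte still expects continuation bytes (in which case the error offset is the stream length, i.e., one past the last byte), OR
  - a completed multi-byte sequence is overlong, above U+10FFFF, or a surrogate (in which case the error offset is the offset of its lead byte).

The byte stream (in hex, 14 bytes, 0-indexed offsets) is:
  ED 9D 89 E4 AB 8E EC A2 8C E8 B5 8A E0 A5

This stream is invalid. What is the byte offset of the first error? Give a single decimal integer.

Byte[0]=ED: 3-byte lead, need 2 cont bytes. acc=0xD
Byte[1]=9D: continuation. acc=(acc<<6)|0x1D=0x35D
Byte[2]=89: continuation. acc=(acc<<6)|0x09=0xD749
Completed: cp=U+D749 (starts at byte 0)
Byte[3]=E4: 3-byte lead, need 2 cont bytes. acc=0x4
Byte[4]=AB: continuation. acc=(acc<<6)|0x2B=0x12B
Byte[5]=8E: continuation. acc=(acc<<6)|0x0E=0x4ACE
Completed: cp=U+4ACE (starts at byte 3)
Byte[6]=EC: 3-byte lead, need 2 cont bytes. acc=0xC
Byte[7]=A2: continuation. acc=(acc<<6)|0x22=0x322
Byte[8]=8C: continuation. acc=(acc<<6)|0x0C=0xC88C
Completed: cp=U+C88C (starts at byte 6)
Byte[9]=E8: 3-byte lead, need 2 cont bytes. acc=0x8
Byte[10]=B5: continuation. acc=(acc<<6)|0x35=0x235
Byte[11]=8A: continuation. acc=(acc<<6)|0x0A=0x8D4A
Completed: cp=U+8D4A (starts at byte 9)
Byte[12]=E0: 3-byte lead, need 2 cont bytes. acc=0x0
Byte[13]=A5: continuation. acc=(acc<<6)|0x25=0x25
Byte[14]: stream ended, expected continuation. INVALID

Answer: 14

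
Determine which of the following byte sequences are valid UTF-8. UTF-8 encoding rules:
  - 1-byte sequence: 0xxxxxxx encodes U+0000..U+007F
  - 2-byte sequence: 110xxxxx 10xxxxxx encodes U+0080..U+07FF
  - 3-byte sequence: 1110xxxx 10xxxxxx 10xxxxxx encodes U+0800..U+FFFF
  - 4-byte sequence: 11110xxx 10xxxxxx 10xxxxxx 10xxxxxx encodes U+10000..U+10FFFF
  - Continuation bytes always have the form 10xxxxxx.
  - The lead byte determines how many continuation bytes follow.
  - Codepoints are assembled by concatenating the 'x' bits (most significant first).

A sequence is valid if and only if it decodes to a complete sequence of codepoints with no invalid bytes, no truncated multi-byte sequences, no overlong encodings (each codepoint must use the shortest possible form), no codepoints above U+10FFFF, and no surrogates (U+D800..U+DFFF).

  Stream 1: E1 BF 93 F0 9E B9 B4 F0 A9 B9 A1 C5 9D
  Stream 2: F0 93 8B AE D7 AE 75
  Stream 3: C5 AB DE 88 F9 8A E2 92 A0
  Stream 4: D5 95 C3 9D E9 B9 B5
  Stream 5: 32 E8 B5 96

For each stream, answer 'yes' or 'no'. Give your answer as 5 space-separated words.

Answer: yes yes no yes yes

Derivation:
Stream 1: decodes cleanly. VALID
Stream 2: decodes cleanly. VALID
Stream 3: error at byte offset 4. INVALID
Stream 4: decodes cleanly. VALID
Stream 5: decodes cleanly. VALID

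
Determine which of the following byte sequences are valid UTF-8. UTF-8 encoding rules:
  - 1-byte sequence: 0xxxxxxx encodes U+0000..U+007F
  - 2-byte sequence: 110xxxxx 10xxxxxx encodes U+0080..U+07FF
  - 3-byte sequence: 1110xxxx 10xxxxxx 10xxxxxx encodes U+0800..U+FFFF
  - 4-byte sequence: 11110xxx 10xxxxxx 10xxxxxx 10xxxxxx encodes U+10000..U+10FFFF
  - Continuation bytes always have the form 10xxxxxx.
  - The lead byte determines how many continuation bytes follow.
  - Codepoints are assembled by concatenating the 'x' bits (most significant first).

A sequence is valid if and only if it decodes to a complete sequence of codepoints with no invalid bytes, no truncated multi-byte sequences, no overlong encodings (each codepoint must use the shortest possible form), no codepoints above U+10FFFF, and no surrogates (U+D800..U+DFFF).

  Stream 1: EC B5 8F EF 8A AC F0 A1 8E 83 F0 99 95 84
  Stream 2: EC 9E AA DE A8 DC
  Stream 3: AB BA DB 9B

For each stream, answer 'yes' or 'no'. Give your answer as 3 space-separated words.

Stream 1: decodes cleanly. VALID
Stream 2: error at byte offset 6. INVALID
Stream 3: error at byte offset 0. INVALID

Answer: yes no no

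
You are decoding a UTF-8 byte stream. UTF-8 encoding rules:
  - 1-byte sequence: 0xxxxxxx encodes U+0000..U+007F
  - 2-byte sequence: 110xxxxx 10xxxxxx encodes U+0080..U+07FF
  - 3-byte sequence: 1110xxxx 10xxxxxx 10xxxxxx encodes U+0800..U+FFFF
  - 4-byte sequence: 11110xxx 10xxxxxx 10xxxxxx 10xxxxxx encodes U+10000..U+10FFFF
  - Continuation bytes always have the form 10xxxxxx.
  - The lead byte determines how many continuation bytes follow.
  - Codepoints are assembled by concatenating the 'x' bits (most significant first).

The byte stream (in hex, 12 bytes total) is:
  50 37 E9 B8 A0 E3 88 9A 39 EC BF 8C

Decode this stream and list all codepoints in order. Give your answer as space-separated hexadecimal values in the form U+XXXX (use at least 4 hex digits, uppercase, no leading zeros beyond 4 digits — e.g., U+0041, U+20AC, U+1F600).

Answer: U+0050 U+0037 U+9E20 U+321A U+0039 U+CFCC

Derivation:
Byte[0]=50: 1-byte ASCII. cp=U+0050
Byte[1]=37: 1-byte ASCII. cp=U+0037
Byte[2]=E9: 3-byte lead, need 2 cont bytes. acc=0x9
Byte[3]=B8: continuation. acc=(acc<<6)|0x38=0x278
Byte[4]=A0: continuation. acc=(acc<<6)|0x20=0x9E20
Completed: cp=U+9E20 (starts at byte 2)
Byte[5]=E3: 3-byte lead, need 2 cont bytes. acc=0x3
Byte[6]=88: continuation. acc=(acc<<6)|0x08=0xC8
Byte[7]=9A: continuation. acc=(acc<<6)|0x1A=0x321A
Completed: cp=U+321A (starts at byte 5)
Byte[8]=39: 1-byte ASCII. cp=U+0039
Byte[9]=EC: 3-byte lead, need 2 cont bytes. acc=0xC
Byte[10]=BF: continuation. acc=(acc<<6)|0x3F=0x33F
Byte[11]=8C: continuation. acc=(acc<<6)|0x0C=0xCFCC
Completed: cp=U+CFCC (starts at byte 9)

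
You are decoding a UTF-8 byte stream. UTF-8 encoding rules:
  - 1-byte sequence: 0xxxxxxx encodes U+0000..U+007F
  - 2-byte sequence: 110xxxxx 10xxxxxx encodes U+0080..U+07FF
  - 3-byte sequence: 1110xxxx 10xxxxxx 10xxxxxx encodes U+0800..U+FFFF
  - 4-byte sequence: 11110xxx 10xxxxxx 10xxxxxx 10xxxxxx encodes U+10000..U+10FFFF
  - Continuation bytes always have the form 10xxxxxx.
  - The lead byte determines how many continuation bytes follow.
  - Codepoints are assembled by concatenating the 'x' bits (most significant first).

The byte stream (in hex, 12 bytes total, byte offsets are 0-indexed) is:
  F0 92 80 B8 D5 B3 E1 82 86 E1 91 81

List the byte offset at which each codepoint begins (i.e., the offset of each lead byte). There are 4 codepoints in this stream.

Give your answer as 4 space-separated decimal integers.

Answer: 0 4 6 9

Derivation:
Byte[0]=F0: 4-byte lead, need 3 cont bytes. acc=0x0
Byte[1]=92: continuation. acc=(acc<<6)|0x12=0x12
Byte[2]=80: continuation. acc=(acc<<6)|0x00=0x480
Byte[3]=B8: continuation. acc=(acc<<6)|0x38=0x12038
Completed: cp=U+12038 (starts at byte 0)
Byte[4]=D5: 2-byte lead, need 1 cont bytes. acc=0x15
Byte[5]=B3: continuation. acc=(acc<<6)|0x33=0x573
Completed: cp=U+0573 (starts at byte 4)
Byte[6]=E1: 3-byte lead, need 2 cont bytes. acc=0x1
Byte[7]=82: continuation. acc=(acc<<6)|0x02=0x42
Byte[8]=86: continuation. acc=(acc<<6)|0x06=0x1086
Completed: cp=U+1086 (starts at byte 6)
Byte[9]=E1: 3-byte lead, need 2 cont bytes. acc=0x1
Byte[10]=91: continuation. acc=(acc<<6)|0x11=0x51
Byte[11]=81: continuation. acc=(acc<<6)|0x01=0x1441
Completed: cp=U+1441 (starts at byte 9)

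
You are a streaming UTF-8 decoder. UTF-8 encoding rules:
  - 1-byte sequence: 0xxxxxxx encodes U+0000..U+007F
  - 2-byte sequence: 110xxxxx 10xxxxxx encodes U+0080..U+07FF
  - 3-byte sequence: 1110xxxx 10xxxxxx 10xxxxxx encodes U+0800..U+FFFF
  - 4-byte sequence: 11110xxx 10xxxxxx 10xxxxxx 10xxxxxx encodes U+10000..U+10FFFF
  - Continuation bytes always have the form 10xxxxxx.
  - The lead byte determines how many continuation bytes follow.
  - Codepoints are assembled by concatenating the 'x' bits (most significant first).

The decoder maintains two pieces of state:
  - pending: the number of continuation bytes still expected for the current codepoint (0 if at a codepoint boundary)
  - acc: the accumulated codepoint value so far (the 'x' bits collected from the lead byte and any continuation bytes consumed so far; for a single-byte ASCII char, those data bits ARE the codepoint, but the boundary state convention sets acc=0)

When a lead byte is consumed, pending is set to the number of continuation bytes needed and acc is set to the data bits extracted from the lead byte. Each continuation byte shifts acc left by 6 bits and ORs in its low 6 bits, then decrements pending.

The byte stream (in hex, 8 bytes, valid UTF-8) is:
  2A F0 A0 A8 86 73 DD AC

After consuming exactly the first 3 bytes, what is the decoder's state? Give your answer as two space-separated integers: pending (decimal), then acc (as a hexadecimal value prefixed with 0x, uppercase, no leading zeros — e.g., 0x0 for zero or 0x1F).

Byte[0]=2A: 1-byte. pending=0, acc=0x0
Byte[1]=F0: 4-byte lead. pending=3, acc=0x0
Byte[2]=A0: continuation. acc=(acc<<6)|0x20=0x20, pending=2

Answer: 2 0x20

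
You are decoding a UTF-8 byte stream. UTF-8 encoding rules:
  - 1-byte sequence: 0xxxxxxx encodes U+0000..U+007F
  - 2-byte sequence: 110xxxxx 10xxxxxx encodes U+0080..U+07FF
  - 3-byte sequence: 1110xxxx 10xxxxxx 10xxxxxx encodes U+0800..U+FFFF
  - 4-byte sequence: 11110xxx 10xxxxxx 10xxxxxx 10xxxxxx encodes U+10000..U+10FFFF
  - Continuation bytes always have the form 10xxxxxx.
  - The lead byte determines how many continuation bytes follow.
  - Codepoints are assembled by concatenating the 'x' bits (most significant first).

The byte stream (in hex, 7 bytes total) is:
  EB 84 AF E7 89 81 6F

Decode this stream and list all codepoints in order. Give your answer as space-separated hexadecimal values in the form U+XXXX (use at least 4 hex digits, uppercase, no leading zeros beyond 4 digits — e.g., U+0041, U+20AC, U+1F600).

Byte[0]=EB: 3-byte lead, need 2 cont bytes. acc=0xB
Byte[1]=84: continuation. acc=(acc<<6)|0x04=0x2C4
Byte[2]=AF: continuation. acc=(acc<<6)|0x2F=0xB12F
Completed: cp=U+B12F (starts at byte 0)
Byte[3]=E7: 3-byte lead, need 2 cont bytes. acc=0x7
Byte[4]=89: continuation. acc=(acc<<6)|0x09=0x1C9
Byte[5]=81: continuation. acc=(acc<<6)|0x01=0x7241
Completed: cp=U+7241 (starts at byte 3)
Byte[6]=6F: 1-byte ASCII. cp=U+006F

Answer: U+B12F U+7241 U+006F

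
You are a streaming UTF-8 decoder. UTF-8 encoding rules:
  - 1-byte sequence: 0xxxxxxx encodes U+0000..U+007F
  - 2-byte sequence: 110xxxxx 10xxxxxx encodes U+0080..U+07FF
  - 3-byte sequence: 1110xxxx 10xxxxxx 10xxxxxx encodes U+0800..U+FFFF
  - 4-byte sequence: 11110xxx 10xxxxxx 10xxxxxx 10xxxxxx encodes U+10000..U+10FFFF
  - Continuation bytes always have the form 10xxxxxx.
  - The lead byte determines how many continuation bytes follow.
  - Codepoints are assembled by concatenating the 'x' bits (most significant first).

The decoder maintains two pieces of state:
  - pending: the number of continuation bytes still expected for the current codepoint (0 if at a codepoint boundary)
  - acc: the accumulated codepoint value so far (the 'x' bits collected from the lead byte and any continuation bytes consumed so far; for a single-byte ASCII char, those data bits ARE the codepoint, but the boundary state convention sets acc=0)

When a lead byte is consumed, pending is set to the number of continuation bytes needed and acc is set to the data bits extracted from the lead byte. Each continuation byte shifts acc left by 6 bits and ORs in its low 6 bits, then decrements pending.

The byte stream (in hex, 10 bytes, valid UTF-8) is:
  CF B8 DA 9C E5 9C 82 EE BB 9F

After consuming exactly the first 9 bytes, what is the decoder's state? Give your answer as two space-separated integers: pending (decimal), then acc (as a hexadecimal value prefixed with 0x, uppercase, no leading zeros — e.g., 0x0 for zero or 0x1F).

Byte[0]=CF: 2-byte lead. pending=1, acc=0xF
Byte[1]=B8: continuation. acc=(acc<<6)|0x38=0x3F8, pending=0
Byte[2]=DA: 2-byte lead. pending=1, acc=0x1A
Byte[3]=9C: continuation. acc=(acc<<6)|0x1C=0x69C, pending=0
Byte[4]=E5: 3-byte lead. pending=2, acc=0x5
Byte[5]=9C: continuation. acc=(acc<<6)|0x1C=0x15C, pending=1
Byte[6]=82: continuation. acc=(acc<<6)|0x02=0x5702, pending=0
Byte[7]=EE: 3-byte lead. pending=2, acc=0xE
Byte[8]=BB: continuation. acc=(acc<<6)|0x3B=0x3BB, pending=1

Answer: 1 0x3BB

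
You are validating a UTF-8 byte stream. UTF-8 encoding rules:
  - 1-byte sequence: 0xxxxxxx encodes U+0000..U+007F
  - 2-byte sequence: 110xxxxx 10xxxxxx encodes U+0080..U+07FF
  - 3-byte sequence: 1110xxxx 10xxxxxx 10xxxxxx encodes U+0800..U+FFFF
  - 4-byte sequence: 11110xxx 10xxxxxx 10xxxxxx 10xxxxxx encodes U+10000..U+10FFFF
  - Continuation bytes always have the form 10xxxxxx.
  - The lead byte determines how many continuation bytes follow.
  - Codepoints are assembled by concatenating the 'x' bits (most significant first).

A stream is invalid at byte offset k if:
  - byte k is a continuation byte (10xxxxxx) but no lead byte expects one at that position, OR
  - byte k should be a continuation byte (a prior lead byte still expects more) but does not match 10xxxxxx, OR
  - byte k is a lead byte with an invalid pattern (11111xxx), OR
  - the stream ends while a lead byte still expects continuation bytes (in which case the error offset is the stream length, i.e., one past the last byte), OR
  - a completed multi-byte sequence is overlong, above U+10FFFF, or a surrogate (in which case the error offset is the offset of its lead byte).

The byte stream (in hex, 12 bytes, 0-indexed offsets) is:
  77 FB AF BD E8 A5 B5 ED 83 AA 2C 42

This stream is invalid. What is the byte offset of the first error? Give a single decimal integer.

Byte[0]=77: 1-byte ASCII. cp=U+0077
Byte[1]=FB: INVALID lead byte (not 0xxx/110x/1110/11110)

Answer: 1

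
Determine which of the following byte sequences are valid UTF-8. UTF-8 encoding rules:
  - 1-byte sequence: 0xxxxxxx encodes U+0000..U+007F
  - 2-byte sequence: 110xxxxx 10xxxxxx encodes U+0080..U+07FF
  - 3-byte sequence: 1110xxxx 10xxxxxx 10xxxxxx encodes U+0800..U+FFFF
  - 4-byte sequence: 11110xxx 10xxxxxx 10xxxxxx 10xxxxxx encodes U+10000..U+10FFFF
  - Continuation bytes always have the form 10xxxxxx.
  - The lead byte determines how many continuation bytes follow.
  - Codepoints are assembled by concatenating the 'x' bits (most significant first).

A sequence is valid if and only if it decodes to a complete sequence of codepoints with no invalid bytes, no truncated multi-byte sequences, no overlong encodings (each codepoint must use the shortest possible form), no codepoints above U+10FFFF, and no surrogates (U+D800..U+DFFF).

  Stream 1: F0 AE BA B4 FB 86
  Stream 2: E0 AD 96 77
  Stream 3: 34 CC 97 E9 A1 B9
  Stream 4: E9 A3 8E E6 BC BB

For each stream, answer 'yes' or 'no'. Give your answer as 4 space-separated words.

Answer: no yes yes yes

Derivation:
Stream 1: error at byte offset 4. INVALID
Stream 2: decodes cleanly. VALID
Stream 3: decodes cleanly. VALID
Stream 4: decodes cleanly. VALID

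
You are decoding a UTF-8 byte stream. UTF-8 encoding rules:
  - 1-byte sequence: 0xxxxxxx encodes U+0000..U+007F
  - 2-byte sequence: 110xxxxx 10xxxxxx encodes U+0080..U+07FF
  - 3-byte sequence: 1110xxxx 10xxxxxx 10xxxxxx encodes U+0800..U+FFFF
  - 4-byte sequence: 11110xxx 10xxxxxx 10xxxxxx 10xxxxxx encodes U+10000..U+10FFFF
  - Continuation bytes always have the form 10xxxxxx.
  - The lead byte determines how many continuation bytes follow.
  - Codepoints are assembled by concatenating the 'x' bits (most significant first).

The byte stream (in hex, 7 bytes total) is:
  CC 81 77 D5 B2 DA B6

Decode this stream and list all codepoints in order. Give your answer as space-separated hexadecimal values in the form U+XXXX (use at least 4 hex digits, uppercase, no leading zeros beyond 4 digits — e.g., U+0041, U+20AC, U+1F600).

Answer: U+0301 U+0077 U+0572 U+06B6

Derivation:
Byte[0]=CC: 2-byte lead, need 1 cont bytes. acc=0xC
Byte[1]=81: continuation. acc=(acc<<6)|0x01=0x301
Completed: cp=U+0301 (starts at byte 0)
Byte[2]=77: 1-byte ASCII. cp=U+0077
Byte[3]=D5: 2-byte lead, need 1 cont bytes. acc=0x15
Byte[4]=B2: continuation. acc=(acc<<6)|0x32=0x572
Completed: cp=U+0572 (starts at byte 3)
Byte[5]=DA: 2-byte lead, need 1 cont bytes. acc=0x1A
Byte[6]=B6: continuation. acc=(acc<<6)|0x36=0x6B6
Completed: cp=U+06B6 (starts at byte 5)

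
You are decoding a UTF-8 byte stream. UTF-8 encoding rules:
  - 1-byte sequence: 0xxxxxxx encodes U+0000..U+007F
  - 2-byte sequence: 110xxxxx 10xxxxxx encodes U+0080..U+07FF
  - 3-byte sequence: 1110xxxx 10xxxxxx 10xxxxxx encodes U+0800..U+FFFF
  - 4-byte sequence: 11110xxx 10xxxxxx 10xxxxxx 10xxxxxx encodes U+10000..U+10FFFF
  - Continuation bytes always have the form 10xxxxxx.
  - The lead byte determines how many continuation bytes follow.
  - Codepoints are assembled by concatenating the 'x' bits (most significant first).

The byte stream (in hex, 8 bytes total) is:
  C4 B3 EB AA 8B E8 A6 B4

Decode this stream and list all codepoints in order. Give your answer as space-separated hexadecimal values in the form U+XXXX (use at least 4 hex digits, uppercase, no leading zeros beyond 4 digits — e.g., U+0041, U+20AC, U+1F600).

Byte[0]=C4: 2-byte lead, need 1 cont bytes. acc=0x4
Byte[1]=B3: continuation. acc=(acc<<6)|0x33=0x133
Completed: cp=U+0133 (starts at byte 0)
Byte[2]=EB: 3-byte lead, need 2 cont bytes. acc=0xB
Byte[3]=AA: continuation. acc=(acc<<6)|0x2A=0x2EA
Byte[4]=8B: continuation. acc=(acc<<6)|0x0B=0xBA8B
Completed: cp=U+BA8B (starts at byte 2)
Byte[5]=E8: 3-byte lead, need 2 cont bytes. acc=0x8
Byte[6]=A6: continuation. acc=(acc<<6)|0x26=0x226
Byte[7]=B4: continuation. acc=(acc<<6)|0x34=0x89B4
Completed: cp=U+89B4 (starts at byte 5)

Answer: U+0133 U+BA8B U+89B4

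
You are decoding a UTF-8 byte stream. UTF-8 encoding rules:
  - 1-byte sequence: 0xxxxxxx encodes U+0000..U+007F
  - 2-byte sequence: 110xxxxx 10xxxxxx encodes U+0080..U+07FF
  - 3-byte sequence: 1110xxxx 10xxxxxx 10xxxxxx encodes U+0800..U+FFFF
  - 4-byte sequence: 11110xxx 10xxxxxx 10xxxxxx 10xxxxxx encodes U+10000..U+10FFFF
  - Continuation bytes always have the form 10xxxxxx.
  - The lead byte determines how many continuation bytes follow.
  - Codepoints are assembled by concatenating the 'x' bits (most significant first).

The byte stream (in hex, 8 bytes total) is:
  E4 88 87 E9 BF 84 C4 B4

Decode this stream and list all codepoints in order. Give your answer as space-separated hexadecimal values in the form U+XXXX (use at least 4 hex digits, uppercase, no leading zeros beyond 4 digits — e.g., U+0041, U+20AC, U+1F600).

Byte[0]=E4: 3-byte lead, need 2 cont bytes. acc=0x4
Byte[1]=88: continuation. acc=(acc<<6)|0x08=0x108
Byte[2]=87: continuation. acc=(acc<<6)|0x07=0x4207
Completed: cp=U+4207 (starts at byte 0)
Byte[3]=E9: 3-byte lead, need 2 cont bytes. acc=0x9
Byte[4]=BF: continuation. acc=(acc<<6)|0x3F=0x27F
Byte[5]=84: continuation. acc=(acc<<6)|0x04=0x9FC4
Completed: cp=U+9FC4 (starts at byte 3)
Byte[6]=C4: 2-byte lead, need 1 cont bytes. acc=0x4
Byte[7]=B4: continuation. acc=(acc<<6)|0x34=0x134
Completed: cp=U+0134 (starts at byte 6)

Answer: U+4207 U+9FC4 U+0134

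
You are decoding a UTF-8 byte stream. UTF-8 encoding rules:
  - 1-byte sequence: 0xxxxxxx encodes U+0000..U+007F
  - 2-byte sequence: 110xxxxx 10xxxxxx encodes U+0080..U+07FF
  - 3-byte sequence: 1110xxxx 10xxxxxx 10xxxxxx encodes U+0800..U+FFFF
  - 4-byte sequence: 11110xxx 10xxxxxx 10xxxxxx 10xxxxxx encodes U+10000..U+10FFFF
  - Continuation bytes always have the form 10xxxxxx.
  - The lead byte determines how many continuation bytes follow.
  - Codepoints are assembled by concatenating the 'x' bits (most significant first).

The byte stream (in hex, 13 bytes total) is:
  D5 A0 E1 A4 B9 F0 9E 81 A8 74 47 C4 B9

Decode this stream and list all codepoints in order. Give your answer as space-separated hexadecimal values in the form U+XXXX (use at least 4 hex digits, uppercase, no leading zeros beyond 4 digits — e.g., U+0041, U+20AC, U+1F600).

Byte[0]=D5: 2-byte lead, need 1 cont bytes. acc=0x15
Byte[1]=A0: continuation. acc=(acc<<6)|0x20=0x560
Completed: cp=U+0560 (starts at byte 0)
Byte[2]=E1: 3-byte lead, need 2 cont bytes. acc=0x1
Byte[3]=A4: continuation. acc=(acc<<6)|0x24=0x64
Byte[4]=B9: continuation. acc=(acc<<6)|0x39=0x1939
Completed: cp=U+1939 (starts at byte 2)
Byte[5]=F0: 4-byte lead, need 3 cont bytes. acc=0x0
Byte[6]=9E: continuation. acc=(acc<<6)|0x1E=0x1E
Byte[7]=81: continuation. acc=(acc<<6)|0x01=0x781
Byte[8]=A8: continuation. acc=(acc<<6)|0x28=0x1E068
Completed: cp=U+1E068 (starts at byte 5)
Byte[9]=74: 1-byte ASCII. cp=U+0074
Byte[10]=47: 1-byte ASCII. cp=U+0047
Byte[11]=C4: 2-byte lead, need 1 cont bytes. acc=0x4
Byte[12]=B9: continuation. acc=(acc<<6)|0x39=0x139
Completed: cp=U+0139 (starts at byte 11)

Answer: U+0560 U+1939 U+1E068 U+0074 U+0047 U+0139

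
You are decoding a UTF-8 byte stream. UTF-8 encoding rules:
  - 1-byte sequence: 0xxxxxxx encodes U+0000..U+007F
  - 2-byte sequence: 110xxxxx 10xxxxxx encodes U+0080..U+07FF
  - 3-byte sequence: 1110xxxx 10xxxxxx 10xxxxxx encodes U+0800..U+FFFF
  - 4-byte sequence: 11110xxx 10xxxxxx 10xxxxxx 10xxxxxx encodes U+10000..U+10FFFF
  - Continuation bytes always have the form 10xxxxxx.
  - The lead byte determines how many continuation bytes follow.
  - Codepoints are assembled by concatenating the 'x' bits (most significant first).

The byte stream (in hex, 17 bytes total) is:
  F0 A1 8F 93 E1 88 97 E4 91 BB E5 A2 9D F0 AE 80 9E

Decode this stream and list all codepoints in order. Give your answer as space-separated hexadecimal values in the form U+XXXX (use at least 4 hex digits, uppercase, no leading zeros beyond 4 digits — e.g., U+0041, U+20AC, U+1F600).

Byte[0]=F0: 4-byte lead, need 3 cont bytes. acc=0x0
Byte[1]=A1: continuation. acc=(acc<<6)|0x21=0x21
Byte[2]=8F: continuation. acc=(acc<<6)|0x0F=0x84F
Byte[3]=93: continuation. acc=(acc<<6)|0x13=0x213D3
Completed: cp=U+213D3 (starts at byte 0)
Byte[4]=E1: 3-byte lead, need 2 cont bytes. acc=0x1
Byte[5]=88: continuation. acc=(acc<<6)|0x08=0x48
Byte[6]=97: continuation. acc=(acc<<6)|0x17=0x1217
Completed: cp=U+1217 (starts at byte 4)
Byte[7]=E4: 3-byte lead, need 2 cont bytes. acc=0x4
Byte[8]=91: continuation. acc=(acc<<6)|0x11=0x111
Byte[9]=BB: continuation. acc=(acc<<6)|0x3B=0x447B
Completed: cp=U+447B (starts at byte 7)
Byte[10]=E5: 3-byte lead, need 2 cont bytes. acc=0x5
Byte[11]=A2: continuation. acc=(acc<<6)|0x22=0x162
Byte[12]=9D: continuation. acc=(acc<<6)|0x1D=0x589D
Completed: cp=U+589D (starts at byte 10)
Byte[13]=F0: 4-byte lead, need 3 cont bytes. acc=0x0
Byte[14]=AE: continuation. acc=(acc<<6)|0x2E=0x2E
Byte[15]=80: continuation. acc=(acc<<6)|0x00=0xB80
Byte[16]=9E: continuation. acc=(acc<<6)|0x1E=0x2E01E
Completed: cp=U+2E01E (starts at byte 13)

Answer: U+213D3 U+1217 U+447B U+589D U+2E01E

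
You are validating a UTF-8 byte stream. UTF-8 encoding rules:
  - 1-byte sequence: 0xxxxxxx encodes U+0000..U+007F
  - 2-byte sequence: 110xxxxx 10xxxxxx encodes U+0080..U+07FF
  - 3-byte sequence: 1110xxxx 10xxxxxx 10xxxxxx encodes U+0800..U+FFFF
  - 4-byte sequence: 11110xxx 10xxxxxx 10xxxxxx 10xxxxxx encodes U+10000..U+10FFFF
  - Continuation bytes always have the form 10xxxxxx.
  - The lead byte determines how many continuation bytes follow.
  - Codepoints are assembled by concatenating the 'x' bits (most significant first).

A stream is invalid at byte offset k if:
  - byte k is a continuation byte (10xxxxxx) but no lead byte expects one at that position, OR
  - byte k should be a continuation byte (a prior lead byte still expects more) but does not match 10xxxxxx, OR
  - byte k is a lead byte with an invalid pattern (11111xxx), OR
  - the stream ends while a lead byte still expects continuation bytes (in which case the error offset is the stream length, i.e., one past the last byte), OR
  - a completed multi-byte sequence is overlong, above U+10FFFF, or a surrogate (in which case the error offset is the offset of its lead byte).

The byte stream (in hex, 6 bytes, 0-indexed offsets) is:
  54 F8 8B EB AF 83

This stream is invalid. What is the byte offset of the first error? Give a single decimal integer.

Answer: 1

Derivation:
Byte[0]=54: 1-byte ASCII. cp=U+0054
Byte[1]=F8: INVALID lead byte (not 0xxx/110x/1110/11110)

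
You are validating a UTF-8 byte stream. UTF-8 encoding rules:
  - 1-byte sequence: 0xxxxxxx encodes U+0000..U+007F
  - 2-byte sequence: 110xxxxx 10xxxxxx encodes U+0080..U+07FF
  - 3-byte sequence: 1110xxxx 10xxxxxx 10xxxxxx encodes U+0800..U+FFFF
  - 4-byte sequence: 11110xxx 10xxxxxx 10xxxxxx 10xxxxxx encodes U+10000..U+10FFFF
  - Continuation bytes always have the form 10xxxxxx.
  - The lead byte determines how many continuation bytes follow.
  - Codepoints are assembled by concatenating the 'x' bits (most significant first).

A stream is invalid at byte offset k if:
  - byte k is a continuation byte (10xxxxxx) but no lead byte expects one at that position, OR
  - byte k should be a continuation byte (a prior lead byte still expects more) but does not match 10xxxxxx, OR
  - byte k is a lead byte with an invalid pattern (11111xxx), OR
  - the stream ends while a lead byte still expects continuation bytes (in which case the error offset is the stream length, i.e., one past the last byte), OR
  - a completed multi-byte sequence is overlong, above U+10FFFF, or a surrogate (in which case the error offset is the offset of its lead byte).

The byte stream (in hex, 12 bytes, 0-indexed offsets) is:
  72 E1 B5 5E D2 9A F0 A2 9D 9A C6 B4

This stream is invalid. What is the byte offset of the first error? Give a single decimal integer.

Answer: 3

Derivation:
Byte[0]=72: 1-byte ASCII. cp=U+0072
Byte[1]=E1: 3-byte lead, need 2 cont bytes. acc=0x1
Byte[2]=B5: continuation. acc=(acc<<6)|0x35=0x75
Byte[3]=5E: expected 10xxxxxx continuation. INVALID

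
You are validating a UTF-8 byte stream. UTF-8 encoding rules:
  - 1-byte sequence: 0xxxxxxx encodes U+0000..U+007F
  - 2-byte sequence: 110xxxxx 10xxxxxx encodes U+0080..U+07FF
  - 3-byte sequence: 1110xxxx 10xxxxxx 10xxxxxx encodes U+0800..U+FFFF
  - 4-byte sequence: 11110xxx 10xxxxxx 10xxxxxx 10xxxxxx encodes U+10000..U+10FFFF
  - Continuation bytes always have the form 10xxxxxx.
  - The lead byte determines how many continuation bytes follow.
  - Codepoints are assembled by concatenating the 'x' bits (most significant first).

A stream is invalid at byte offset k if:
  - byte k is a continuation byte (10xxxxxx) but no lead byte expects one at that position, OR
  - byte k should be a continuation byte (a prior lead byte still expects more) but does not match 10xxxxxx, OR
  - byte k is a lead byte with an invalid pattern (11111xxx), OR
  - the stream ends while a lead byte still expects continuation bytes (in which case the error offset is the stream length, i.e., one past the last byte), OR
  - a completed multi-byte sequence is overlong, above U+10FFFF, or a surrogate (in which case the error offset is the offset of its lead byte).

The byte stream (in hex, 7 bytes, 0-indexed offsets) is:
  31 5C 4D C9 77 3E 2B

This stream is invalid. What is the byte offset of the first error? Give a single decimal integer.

Answer: 4

Derivation:
Byte[0]=31: 1-byte ASCII. cp=U+0031
Byte[1]=5C: 1-byte ASCII. cp=U+005C
Byte[2]=4D: 1-byte ASCII. cp=U+004D
Byte[3]=C9: 2-byte lead, need 1 cont bytes. acc=0x9
Byte[4]=77: expected 10xxxxxx continuation. INVALID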